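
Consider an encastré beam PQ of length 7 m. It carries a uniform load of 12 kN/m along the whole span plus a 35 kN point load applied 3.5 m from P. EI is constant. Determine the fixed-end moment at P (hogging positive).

Release both end moments; the primary structure is a simply-supported span PQ with redundants M_P and M_Q.
End rotations of the released simple span under the applied load (×1/EI):
  at P: UDL 12: wL³/(24EI) = 171.5/EI
  at Q: UDL 12: wL³/(24EI) = 171.5/EI
  at P: point load 35 at a = 3.5: Pab(L + b)/(6LEI) = 107.2/EI
  at Q: point load 35 at a = 3.5: Pab(L + a)/(6LEI) = 107.2/EI
  θ_P0 = 278.7/EI,  θ_Q0 = 278.7/EI
Flexibility coefficients: a unit moment at one end gives L/(3EI) there and L/(6EI) at the far end, so f₁₁ = f₂₂ = 2.333/EI and f₁₂ = f₂₁ = 1.167/EI.
Compatibility — zero rotation at each built-in end:
  2.333 M_P + 1.167 M_Q = 278.7
  1.167 M_P + 2.333 M_Q = 278.7
Solving the pair gives M_P = 79.62 kN·m and M_Q = 79.62 kN·m (hogging).

M_P = 79.62 kN·m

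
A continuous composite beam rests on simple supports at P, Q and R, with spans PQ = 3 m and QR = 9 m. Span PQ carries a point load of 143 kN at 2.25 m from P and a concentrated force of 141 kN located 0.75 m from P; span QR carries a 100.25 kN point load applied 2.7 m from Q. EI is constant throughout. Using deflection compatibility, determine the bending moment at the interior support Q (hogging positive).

Release continuity at Q by inserting a hinge; the redundant is the internal moment M_Q. The primary structure is two simply-supported spans PQ and QR.
Discontinuity in slope at Q on the released structure — sum the simple-span end rotations:
  span PQ: point load 143 at a = 2.25: Pab(L + a)/(6LEI) = 70.38/EI
  span PQ: point load 141 at a = 0.75: Pab(L + a)/(6LEI) = 49.57/EI
  span QR: point load 100.25 at a = 2.7: Pab(L + b)/(6LEI) = 483.2/EI
  relative rotation θ_0 = (120 + 483.2)/EI = 603.1/EI
A unit hogging moment at Q produces rotation L₁/(3EI) + L₂/(3EI) = 4/EI.
Compatibility: M_Q·(L₁+L₂)/(3EI) = θ_0, giving M_Q = 150.8 kN·m (hogging).

M_Q = 150.8 kN·m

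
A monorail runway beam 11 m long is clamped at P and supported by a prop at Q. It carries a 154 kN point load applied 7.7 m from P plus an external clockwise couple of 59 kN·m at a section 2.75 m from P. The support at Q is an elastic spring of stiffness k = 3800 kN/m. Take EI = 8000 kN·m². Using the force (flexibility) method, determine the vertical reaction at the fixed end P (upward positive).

Choose R_Q as the redundant. The primary structure is the cantilever fixed at P.
Primary-structure tip deflection at Q by superposition:
  point load 154 at a = 7.7: Pa²(3L − a)/(6EI) = 38501/EI
  clockwise couple 59 at a = 2.75: M₀a(2L − a)/(2EI) = 1562/EI
  δ_0 = 40063/EI
Tip deflection under a unit load at Q: L³/(3EI) = 443.7/EI.
With EI = 8000 kN·m²: δ_0 = 5.0078 m and δ_{QQ} = 0.055458 m/kN.
Compatibility — the spring shortens by R_Q/k under the reaction it provides: δ_0 − R_Q·δ_{QQ} = R_Q/k. With 1/k = 0.000263 m/kN, R_Q = δ_0 / (δ_{QQ} + 1/k) = 5.0078 / (0.055458 + 0.000263) = 89.87 kN.
Vertical equilibrium: R_P = ΣP − R_Q = 154 − 89.87 = 64.13 kN.

R_P = 64.13 kN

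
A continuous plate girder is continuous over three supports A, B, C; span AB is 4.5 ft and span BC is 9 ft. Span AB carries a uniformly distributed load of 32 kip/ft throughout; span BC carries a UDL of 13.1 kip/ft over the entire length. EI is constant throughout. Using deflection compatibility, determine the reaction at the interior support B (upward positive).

Release continuity at B by inserting a hinge; the redundant is the internal moment M_B. The primary structure is two simply-supported spans AB and BC.
Discontinuity in slope at B on the released structure — sum the simple-span end rotations:
  span AB: UDL 32: wL³/(24EI) = 121.5/EI
  span BC: UDL 13.1: wL³/(24EI) = 397.9/EI
  relative rotation θ_0 = (121.5 + 397.9)/EI = 519.4/EI
A unit hogging moment at B produces rotation L₁/(3EI) + L₂/(3EI) = 4.5/EI.
Slope continuity at B: θ_0 = M_B·4.5/EI, so M_B = 519.4/4.5 = 115.4 kip·ft (hogging).
Span AB, ΣM about A with M_B applied at B: R_B^{AB}·4.5 = 324 + 115.4, so R_B^{AB} = 97.65 kip and R_A = 144 − 97.65 = 46.35 kip.
Span BC, ΣM about C: R_B^{BC}·9 = 530.5 + 115.4, so R_B^{BC} = 71.78 kip and R_C = 117.9 − 71.78 = 46.12 kip.
R_B = 97.65 + 71.78 = 169.4 kip.

R_B = 169.4 kip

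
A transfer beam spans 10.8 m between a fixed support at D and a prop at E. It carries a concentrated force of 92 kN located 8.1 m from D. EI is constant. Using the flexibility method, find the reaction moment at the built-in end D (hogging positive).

Take the reaction at E as the redundant and release it; the primary structure is a cantilever fixed at D.
Free-end deflection of the primary structure under the applied loading (downward +):
  point load 92 at a = 8.1: Pa²(3L − a)/(6EI) = 24446/EI
Flexibility coefficient — unit upward force at E: δ_{EE} = L³/(3EI) = 419.9/EI.
Compatibility at E: δ_0 − R_E·δ_{EE} = 0, so R_E = 24446/419.9 = 58.22 kN.
Moment equilibrium about D: M_D = Σ(load moments about D) − R_E·L = 745.2 − 58.22×10.8 = 116.4 kN·m.

M_D = 116.4 kN·m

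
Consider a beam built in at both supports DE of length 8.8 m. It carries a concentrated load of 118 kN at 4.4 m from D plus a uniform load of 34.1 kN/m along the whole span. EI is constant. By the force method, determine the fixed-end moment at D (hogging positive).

M_D = 349.9 kN·m

Take the two fixed-end moments M_D, M_E as redundants; the released structure is the simple span DE.
On the primary (simply-supported) span, the end slopes from the loading are:
  at D: point load 118 at a = 4.4: Pab(L + b)/(6LEI) = 571.1/EI
  at E: point load 118 at a = 4.4: Pab(L + a)/(6LEI) = 571.1/EI
  at D: UDL 34.1: wL³/(24EI) = 968.3/EI
  at E: UDL 34.1: wL³/(24EI) = 968.3/EI
  θ_D0 = 1539/EI,  θ_E0 = 1539/EI
Flexibility coefficients: a unit moment at one end gives L/(3EI) there and L/(6EI) at the far end, so f₁₁ = f₂₂ = 2.933/EI and f₁₂ = f₂₁ = 1.467/EI.
Compatibility — zero rotation at each built-in end:
  2.933 M_D + 1.467 M_E = 1539
  1.467 M_D + 2.933 M_E = 1539
Solving the pair gives M_D = 349.9 kN·m and M_E = 349.9 kN·m (hogging).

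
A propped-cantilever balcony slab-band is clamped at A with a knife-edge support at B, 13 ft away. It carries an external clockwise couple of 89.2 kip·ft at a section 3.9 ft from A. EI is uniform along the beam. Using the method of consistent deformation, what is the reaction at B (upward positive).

Choose R_B as the redundant. The primary structure is the cantilever fixed at A.
Free-end deflection of the primary structure under the applied loading (downward +):
  clockwise couple 89.2 at a = 3.9: M₀a(2L − a)/(2EI) = 3844/EI
Tip deflection under a unit load at B: L³/(3EI) = 732.3/EI.
The prop prevents deflection at B: R_B = δ_0/δ_{BB} = 3844/732.3 = 5.249 kip.

R_B = 5.249 kip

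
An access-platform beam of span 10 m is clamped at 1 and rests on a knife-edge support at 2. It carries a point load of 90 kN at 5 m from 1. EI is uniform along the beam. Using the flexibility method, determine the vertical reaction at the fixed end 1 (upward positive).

Release the roller at 2. Primary structure: cantilever fixed at 1.
Free-end deflection of the primary structure under the applied loading (downward +):
  point load 90 at a = 5: Pa²(3L − a)/(6EI) = 9375/EI
Tip deflection under a unit load at 2: L³/(3EI) = 333.3/EI.
The prop prevents deflection at 2: R_2 = δ_0/δ_{22} = 9375/333.3 = 28.12 kN.
Vertical equilibrium: R_1 = ΣP − R_2 = 90 − 28.12 = 61.88 kN.

R_1 = 61.88 kN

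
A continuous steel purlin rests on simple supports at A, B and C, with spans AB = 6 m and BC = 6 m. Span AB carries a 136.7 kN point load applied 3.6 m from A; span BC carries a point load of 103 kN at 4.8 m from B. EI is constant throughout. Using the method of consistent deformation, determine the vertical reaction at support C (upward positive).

R_C = 64.33 kN

Take M_B as the redundant. Released structure: two simple spans AB and BC with a hinge at B.
End slopes at the hinge B, treating each span as simply supported:
  span AB: point load 136.7 at a = 3.6: Pab(L + a)/(6LEI) = 315/EI
  span BC: point load 103 at a = 4.8: Pab(L + b)/(6LEI) = 118.7/EI
  relative rotation θ_0 = (315 + 118.7)/EI = 433.6/EI
A unit hogging moment at B produces rotation L₁/(3EI) + L₂/(3EI) = 4/EI.
Compatibility: M_B·(L₁+L₂)/(3EI) = θ_0, giving M_B = 108.4 kN·m (hogging).
Span BC, ΣM about C: R_B^{BC}·6 = 123.6 + 108.4, so R_B^{BC} = 38.67 kN and R_C = 103 − 38.67 = 64.33 kN.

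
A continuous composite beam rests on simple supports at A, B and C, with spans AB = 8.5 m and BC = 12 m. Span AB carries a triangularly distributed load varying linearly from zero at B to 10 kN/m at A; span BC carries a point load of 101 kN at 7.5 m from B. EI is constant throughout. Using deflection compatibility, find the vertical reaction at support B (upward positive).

R_B = 78.53 kN

Take M_B as the redundant. Released structure: two simple spans AB and BC with a hinge at B.
End slopes at the hinge B, treating each span as simply supported:
  span AB: triangular load, peak 10: 7w₀L³/(360EI) = 119.4/EI
  span BC: point load 101 at a = 7.5: Pab(L + b)/(6LEI) = 781.2/EI
  relative rotation θ_0 = (119.4 + 781.2)/EI = 900.6/EI
A unit hogging moment at B produces rotation L₁/(3EI) + L₂/(3EI) = 6.833/EI.
Compatibility: M_B·(L₁+L₂)/(3EI) = θ_0, giving M_B = 131.8 kN·m (hogging).
Span AB, ΣM about A with M_B applied at B: R_B^{AB}·8.5 = 120.4 + 131.8, so R_B^{AB} = 29.67 kN and R_A = 42.5 − 29.67 = 12.83 kN.
Span BC, ΣM about C: R_B^{BC}·12 = 454.5 + 131.8, so R_B^{BC} = 48.86 kN and R_C = 101 − 48.86 = 52.14 kN.
R_B = 29.67 + 48.86 = 78.53 kN.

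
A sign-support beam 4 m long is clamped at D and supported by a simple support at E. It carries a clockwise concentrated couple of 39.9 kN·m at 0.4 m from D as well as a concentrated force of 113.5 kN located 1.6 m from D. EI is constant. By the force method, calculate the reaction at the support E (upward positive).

Remove the prop at E; the released (primary) structure is a cantilever built in at D.
Downward deflection at the released point E due to the loads:
  clockwise couple 39.9 at a = 0.4: M₀a(2L − a)/(2EI) = 60.65/EI
  point load 113.5 at a = 1.6: Pa²(3L − a)/(6EI) = 503.6/EI
  δ_0 = 564.3/EI
Flexibility coefficient — unit upward force at E: δ_{EE} = L³/(3EI) = 21.33/EI.
Compatibility at E: δ_0 − R_E·δ_{EE} = 0, so R_E = 564.3/21.33 = 26.45 kN.

R_E = 26.45 kN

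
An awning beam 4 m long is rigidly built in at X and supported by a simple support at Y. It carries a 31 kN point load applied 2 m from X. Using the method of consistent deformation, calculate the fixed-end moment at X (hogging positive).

Choose R_Y as the redundant. The primary structure is the cantilever fixed at X.
Primary-structure tip deflection at Y by superposition:
  point load 31 at a = 2: Pa²(3L − a)/(6EI) = 206.7/EI
Flexibility coefficient — unit upward force at Y: δ_{YY} = L³/(3EI) = 21.33/EI.
Compatibility at Y: δ_0 − R_Y·δ_{YY} = 0, so R_Y = 206.7/21.33 = 9.688 kN.
Moment equilibrium about X: M_X = Σ(load moments about X) − R_Y·L = 62 − 9.688×4 = 23.25 kN·m.

M_X = 23.25 kN·m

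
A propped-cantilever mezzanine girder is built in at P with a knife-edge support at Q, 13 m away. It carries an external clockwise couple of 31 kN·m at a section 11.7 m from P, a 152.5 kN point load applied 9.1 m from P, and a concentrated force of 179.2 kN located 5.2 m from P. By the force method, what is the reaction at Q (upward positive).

Choose R_Q as the redundant. The primary structure is the cantilever fixed at P.
Downward deflection at the released point Q due to the loads:
  clockwise couple 31 at a = 11.7: M₀a(2L − a)/(2EI) = 2593/EI
  point load 152.5 at a = 9.1: Pa²(3L − a)/(6EI) = 62932/EI
  point load 179.2 at a = 5.2: Pa²(3L − a)/(6EI) = 27297/EI
  δ_0 = 92822/EI
Tip deflection under a unit load at Q: L³/(3EI) = 732.3/EI.
The prop prevents deflection at Q: R_Q = δ_0/δ_{QQ} = 92822/732.3 = 126.7 kN.

R_Q = 126.7 kN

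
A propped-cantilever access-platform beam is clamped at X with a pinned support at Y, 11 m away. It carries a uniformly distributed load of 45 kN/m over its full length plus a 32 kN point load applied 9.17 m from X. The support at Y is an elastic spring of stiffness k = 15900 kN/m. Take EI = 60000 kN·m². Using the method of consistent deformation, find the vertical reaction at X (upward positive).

R_X = 319.1 kN

Release the roller at Y. Primary structure: cantilever fixed at X.
Downward deflection at the released point Y due to the loads:
  UDL 45: wL⁴/(8EI) = 82356/EI
  point load 32 at a = 9.17: Pa²(3L − a)/(6EI) = 10687/EI
  δ_0 = 93043/EI
Flexibility coefficient — unit upward force at Y: δ_{YY} = L³/(3EI) = 443.7/EI.
With EI = 60000 kN·m²: δ_0 = 1.5507 m and δ_{YY} = 0.007394 m/kN.
Compatibility — the spring shortens by R_Y/k under the reaction it provides: δ_0 − R_Y·δ_{YY} = R_Y/k. With 1/k = 0.000063 m/kN, R_Y = δ_0 / (δ_{YY} + 1/k) = 1.5507 / (0.007394 + 0.000063) = 207.9 kN.
Vertical equilibrium: R_X = ΣP − R_Y = 527 − 207.9 = 319.1 kN.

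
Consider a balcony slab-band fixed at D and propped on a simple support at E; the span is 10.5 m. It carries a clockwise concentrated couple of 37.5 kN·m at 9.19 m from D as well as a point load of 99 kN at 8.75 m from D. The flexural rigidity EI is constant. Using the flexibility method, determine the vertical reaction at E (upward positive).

R_E = 79.75 kN

Take the reaction at E as the redundant and release it; the primary structure is a cantilever fixed at D.
Downward deflection at the released point E due to the loads:
  clockwise couple 37.5 at a = 9.19: M₀a(2L − a)/(2EI) = 2035/EI
  point load 99 at a = 8.75: Pa²(3L − a)/(6EI) = 28740/EI
  δ_0 = 30775/EI
Flexibility coefficient — unit upward force at E: δ_{EE} = L³/(3EI) = 385.9/EI.
The prop prevents deflection at E: R_E = δ_0/δ_{EE} = 30775/385.9 = 79.75 kN.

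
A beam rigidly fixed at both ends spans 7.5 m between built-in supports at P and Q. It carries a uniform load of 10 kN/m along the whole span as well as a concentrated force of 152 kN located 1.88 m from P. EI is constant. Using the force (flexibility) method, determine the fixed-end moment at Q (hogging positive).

M_Q = 100.6 kN·m

Take the two fixed-end moments M_P, M_Q as redundants; the released structure is the simple span PQ.
End rotations of the released simple span under the applied load (×1/EI):
  at P: UDL 10: wL³/(24EI) = 175.8/EI
  at Q: UDL 10: wL³/(24EI) = 175.8/EI
  at P: point load 152 at a = 1.88: Pab(L + b)/(6LEI) = 468.2/EI
  at Q: point load 152 at a = 1.88: Pab(L + a)/(6LEI) = 334.8/EI
  θ_P0 = 644/EI,  θ_Q0 = 510.5/EI
Flexibility coefficients: a unit moment at one end gives L/(3EI) there and L/(6EI) at the far end, so f₁₁ = f₂₂ = 2.5/EI and f₁₂ = f₂₁ = 1.25/EI.
Compatibility — zero rotation at each built-in end:
  2.5 M_P + 1.25 M_Q = 644
  1.25 M_P + 2.5 M_Q = 510.5
Solving the pair gives M_P = 207.3 kN·m and M_Q = 100.6 kN·m (hogging).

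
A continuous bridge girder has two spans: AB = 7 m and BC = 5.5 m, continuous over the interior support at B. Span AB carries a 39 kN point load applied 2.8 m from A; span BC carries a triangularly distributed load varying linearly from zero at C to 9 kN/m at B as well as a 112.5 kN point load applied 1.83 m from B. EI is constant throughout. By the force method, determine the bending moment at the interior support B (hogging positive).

M_B = 84.06 kN·m

Take M_B as the redundant. Released structure: two simple spans AB and BC with a hinge at B.
End slopes at the hinge B, treating each span as simply supported:
  span AB: point load 39 at a = 2.8: Pab(L + a)/(6LEI) = 107/EI
  span BC: triangular load, peak 9: w₀L³/(45EI) = 33.27/EI
  span BC: point load 112.5 at a = 1.83: Pab(L + b)/(6LEI) = 210/EI
  relative rotation θ_0 = (107 + 243.2)/EI = 350.2/EI
A unit hogging moment at B produces rotation L₁/(3EI) + L₂/(3EI) = 4.167/EI.
Slope continuity at B: θ_0 = M_B·4.167/EI, so M_B = 350.2/4.167 = 84.06 kN·m (hogging).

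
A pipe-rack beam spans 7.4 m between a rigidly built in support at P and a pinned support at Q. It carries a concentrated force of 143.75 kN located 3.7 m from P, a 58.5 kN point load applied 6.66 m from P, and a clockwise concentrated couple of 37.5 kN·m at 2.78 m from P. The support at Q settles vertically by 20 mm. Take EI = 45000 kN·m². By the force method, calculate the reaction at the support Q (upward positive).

R_Q = 92.65 kN

Choose R_Q as the redundant. The primary structure is the cantilever fixed at P.
Downward deflection at the released point Q due to the loads:
  point load 143.75 at a = 3.7: Pa²(3L − a)/(6EI) = 6068/EI
  point load 58.5 at a = 6.66: Pa²(3L − a)/(6EI) = 6721/EI
  clockwise couple 37.5 at a = 2.78: M₀a(2L − a)/(2EI) = 626.5/EI
  δ_0 = 13415/EI
Tip deflection under a unit load at Q: L³/(3EI) = 135.1/EI.
With EI = 45000 kN·m²: δ_0 = 0.29811 m and δ_{QQ} = 0.003002 m/kN.
Compatibility — the beam at Q must follow the support down by 0.02 m: δ_0 − R_Q·δ_{QQ} = 0.02, so R_Q = (0.29811 − 0.02)/0.003002 = 92.65 kN.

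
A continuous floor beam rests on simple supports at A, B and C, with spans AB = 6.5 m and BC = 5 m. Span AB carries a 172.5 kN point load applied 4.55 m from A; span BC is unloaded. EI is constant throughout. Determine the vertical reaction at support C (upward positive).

Insert a hinge at B; M_B is the redundant, and each span becomes simply supported.
Discontinuity in slope at B on the released structure — sum the simple-span end rotations:
  span AB: point load 172.5 at a = 4.55: Pab(L + a)/(6LEI) = 433.6/EI
  relative rotation θ_0 = (433.6 + 0)/EI = 433.6/EI
A unit hogging moment at B produces rotation L₁/(3EI) + L₂/(3EI) = 3.833/EI.
Compatibility: M_B·(L₁+L₂)/(3EI) = θ_0, giving M_B = 113.1 kN·m (hogging).
Span BC, ΣM about C: R_B^{BC}·5 = 0 + 113.1, so R_B^{BC} = 22.62 kN and R_C = 0 − 22.62 = -22.62 kN.

R_C = -22.62 kN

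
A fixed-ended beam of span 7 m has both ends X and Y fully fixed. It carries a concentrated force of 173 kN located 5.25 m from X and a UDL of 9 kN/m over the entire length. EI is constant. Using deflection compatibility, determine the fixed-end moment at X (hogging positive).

Release both end moments; the primary structure is a simply-supported span XY with redundants M_X and M_Y.
On the primary (simply-supported) span, the end slopes from the loading are:
  at X: point load 173 at a = 5.25: Pab(L + b)/(6LEI) = 331.1/EI
  at Y: point load 173 at a = 5.25: Pab(L + a)/(6LEI) = 463.6/EI
  at X: UDL 9: wL³/(24EI) = 128.6/EI
  at Y: UDL 9: wL³/(24EI) = 128.6/EI
  θ_X0 = 459.8/EI,  θ_Y0 = 592.2/EI
Flexibility coefficients: a unit moment at one end gives L/(3EI) there and L/(6EI) at the far end, so f₁₁ = f₂₂ = 2.333/EI and f₁₂ = f₂₁ = 1.167/EI.
Compatibility — zero rotation at each built-in end:
  2.333 M_X + 1.167 M_Y = 459.8
  1.167 M_X + 2.333 M_Y = 592.2
Solving the pair gives M_X = 93.52 kN·m and M_Y = 207 kN·m (hogging).

M_X = 93.52 kN·m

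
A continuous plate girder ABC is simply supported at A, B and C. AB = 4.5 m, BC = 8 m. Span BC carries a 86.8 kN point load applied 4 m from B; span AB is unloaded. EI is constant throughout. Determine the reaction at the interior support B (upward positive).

Release continuity at B by inserting a hinge; the redundant is the internal moment M_B. The primary structure is two simply-supported spans AB and BC.
End slopes at the hinge B, treating each span as simply supported:
  span BC: point load 86.8 at a = 4: Pab(L + b)/(6LEI) = 347.2/EI
  relative rotation θ_0 = (0 + 347.2)/EI = 347.2/EI
A unit hogging moment at B produces rotation L₁/(3EI) + L₂/(3EI) = 4.167/EI.
Slope continuity at B: θ_0 = M_B·4.167/EI, so M_B = 347.2/4.167 = 83.33 kN·m (hogging).
Span AB, ΣM about A with M_B applied at B: R_B^{AB}·4.5 = 0 + 83.33, so R_B^{AB} = 18.52 kN and R_A = 0 − 18.52 = -18.52 kN.
Span BC, ΣM about C: R_B^{BC}·8 = 347.2 + 83.33, so R_B^{BC} = 53.82 kN and R_C = 86.8 − 53.82 = 32.98 kN.
R_B = 18.52 + 53.82 = 72.33 kN.

R_B = 72.33 kN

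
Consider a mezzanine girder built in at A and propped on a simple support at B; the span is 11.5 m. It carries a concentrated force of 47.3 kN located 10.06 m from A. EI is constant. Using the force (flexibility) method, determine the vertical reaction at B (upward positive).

R_B = 38.46 kN

Release the roller at B. Primary structure: cantilever fixed at A.
Downward deflection at the released point B due to the loads:
  point load 47.3 at a = 10.06: Pa²(3L − a)/(6EI) = 19499/EI
Flexibility coefficient — unit upward force at B: δ_{BB} = L³/(3EI) = 507/EI.
The prop prevents deflection at B: R_B = δ_0/δ_{BB} = 19499/507 = 38.46 kN.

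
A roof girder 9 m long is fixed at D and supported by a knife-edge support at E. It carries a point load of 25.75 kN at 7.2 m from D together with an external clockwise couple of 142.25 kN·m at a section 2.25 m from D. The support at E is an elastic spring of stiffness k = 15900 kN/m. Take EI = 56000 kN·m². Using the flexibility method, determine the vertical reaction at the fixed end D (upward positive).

R_D = -2.343 kN

Choose R_E as the redundant. The primary structure is the cantilever fixed at D.
Free-end deflection of the primary structure under the applied loading (downward +):
  point load 25.75 at a = 7.2: Pa²(3L − a)/(6EI) = 4405/EI
  clockwise couple 142.25 at a = 2.25: M₀a(2L − a)/(2EI) = 2520/EI
  δ_0 = 6926/EI
Flexibility coefficient — unit upward force at E: δ_{EE} = L³/(3EI) = 243/EI.
With EI = 56000 kN·m²: δ_0 = 0.12367 m and δ_{EE} = 0.004339 m/kN.
Compatibility — the spring shortens by R_E/k under the reaction it provides: δ_0 − R_E·δ_{EE} = R_E/k. With 1/k = 0.000063 m/kN, R_E = δ_0 / (δ_{EE} + 1/k) = 0.12367 / (0.004339 + 0.000063) = 28.09 kN.
Vertical equilibrium: R_D = ΣP − R_E = 25.75 − 28.09 = -2.343 kN.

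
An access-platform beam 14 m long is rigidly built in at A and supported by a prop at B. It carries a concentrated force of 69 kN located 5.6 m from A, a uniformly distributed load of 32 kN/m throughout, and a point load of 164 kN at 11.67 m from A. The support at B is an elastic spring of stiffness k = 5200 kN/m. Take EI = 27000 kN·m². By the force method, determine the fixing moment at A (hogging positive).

Choose R_B as the redundant. The primary structure is the cantilever fixed at A.
Deflection at B on the released cantilever, summing each load's contribution:
  point load 69 at a = 5.6: Pa²(3L − a)/(6EI) = 13127/EI
  UDL 32: wL⁴/(8EI) = 153664/EI
  point load 164 at a = 11.67: Pa²(3L − a)/(6EI) = 112903/EI
  δ_0 = 279695/EI
Tip deflection under a unit load at B: L³/(3EI) = 914.7/EI.
With EI = 27000 kN·m²: δ_0 = 10.359 m and δ_{BB} = 0.033877 m/kN.
Compatibility — the spring shortens by R_B/k under the reaction it provides: δ_0 − R_B·δ_{BB} = R_B/k. With 1/k = 0.000192 m/kN, R_B = δ_0 / (δ_{BB} + 1/k) = 10.359 / (0.033877 + 0.000192) = 304.1 kN.
Moment equilibrium about A: M_A = Σ(load moments about A) − R_B·L = 5436 − 304.1×14 = 1179 kN·m.

M_A = 1179 kN·m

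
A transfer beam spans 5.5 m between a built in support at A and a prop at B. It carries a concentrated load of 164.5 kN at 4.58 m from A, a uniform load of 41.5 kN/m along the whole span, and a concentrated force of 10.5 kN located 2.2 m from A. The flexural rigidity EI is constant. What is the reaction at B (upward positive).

R_B = 211.4 kN

Release the roller at B. Primary structure: cantilever fixed at A.
Downward deflection at the released point B due to the loads:
  point load 164.5 at a = 4.58: Pa²(3L − a)/(6EI) = 6855/EI
  UDL 41.5: wL⁴/(8EI) = 4747/EI
  point load 10.5 at a = 2.2: Pa²(3L − a)/(6EI) = 121.1/EI
  δ_0 = 11723/EI
Flexibility coefficient — unit upward force at B: δ_{BB} = L³/(3EI) = 55.46/EI.
Compatibility at B: δ_0 − R_B·δ_{BB} = 0, so R_B = 11723/55.46 = 211.4 kN.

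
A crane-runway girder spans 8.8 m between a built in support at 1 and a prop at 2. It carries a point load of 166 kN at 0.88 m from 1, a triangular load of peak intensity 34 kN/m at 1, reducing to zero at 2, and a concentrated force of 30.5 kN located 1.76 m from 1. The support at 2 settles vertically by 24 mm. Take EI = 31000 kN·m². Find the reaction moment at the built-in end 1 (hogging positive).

Remove the prop at 2; the released (primary) structure is a cantilever built in at 1.
Primary-structure tip deflection at 2 by superposition:
  point load 166 at a = 0.88: Pa²(3L − a)/(6EI) = 546.8/EI
  triangular load, peak 34 at the fixed end: w₀L⁴/(30EI) = 6797/EI
  point load 30.5 at a = 1.76: Pa²(3L − a)/(6EI) = 388/EI
  δ_0 = 7731/EI
Flexibility coefficient — unit upward force at 2: δ_{22} = L³/(3EI) = 227.2/EI.
With EI = 31000 kN·m²: δ_0 = 0.2494 m and δ_{22} = 0.007328 m/kN.
Compatibility — the beam at 2 must follow the support down by 0.024 m: δ_0 − R_2·δ_{22} = 0.024, so R_2 = (0.2494 − 0.024)/0.007328 = 30.76 kN.
Moment equilibrium about 1: M_1 = Σ(load moments about 1) − R_2·L = 638.6 − 30.76×8.8 = 367.9 kN·m.

M_1 = 367.9 kN·m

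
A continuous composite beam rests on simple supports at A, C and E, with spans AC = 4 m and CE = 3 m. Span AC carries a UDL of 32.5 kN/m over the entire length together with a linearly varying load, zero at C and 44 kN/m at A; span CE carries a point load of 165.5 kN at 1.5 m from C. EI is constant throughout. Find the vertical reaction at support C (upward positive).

R_C = 235.7 kN

Release continuity at C by inserting a hinge; the redundant is the internal moment M_C. The primary structure is two simply-supported spans AC and CE.
Discontinuity in slope at C on the released structure — sum the simple-span end rotations:
  span AC: UDL 32.5: wL³/(24EI) = 86.67/EI
  span AC: triangular load, peak 44: 7w₀L³/(360EI) = 54.76/EI
  span CE: point load 165.5 at a = 1.5: Pab(L + b)/(6LEI) = 93.09/EI
  relative rotation θ_0 = (141.4 + 93.09)/EI = 234.5/EI
A unit hogging moment at C produces rotation L₁/(3EI) + L₂/(3EI) = 2.333/EI.
Compatibility: M_C·(L₁+L₂)/(3EI) = θ_0, giving M_C = 100.5 kN·m (hogging).
Span AC, ΣM about A with M_C applied at C: R_C^{AC}·4 = 377.3 + 100.5, so R_C^{AC} = 119.5 kN and R_A = 218 − 119.5 = 98.54 kN.
Span CE, ΣM about E: R_C^{CE}·3 = 248.2 + 100.5, so R_C^{CE} = 116.3 kN and R_E = 165.5 − 116.3 = 49.25 kN.
R_C = 119.5 + 116.3 = 235.7 kN.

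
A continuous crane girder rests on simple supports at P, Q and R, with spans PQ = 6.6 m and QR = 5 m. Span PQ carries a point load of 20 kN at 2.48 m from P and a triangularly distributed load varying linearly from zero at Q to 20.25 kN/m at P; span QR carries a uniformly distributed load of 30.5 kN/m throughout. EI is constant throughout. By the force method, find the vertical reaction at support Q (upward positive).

R_Q = 135 kN

Release continuity at Q by inserting a hinge; the redundant is the internal moment M_Q. The primary structure is two simply-supported spans PQ and QR.
Rotations at Q on the released spans (each span's end-slope, ×1/EI):
  span PQ: point load 20 at a = 2.48: Pab(L + a)/(6LEI) = 46.86/EI
  span PQ: triangular load, peak 20.25: 7w₀L³/(360EI) = 113.2/EI
  span QR: UDL 30.5: wL³/(24EI) = 158.9/EI
  relative rotation θ_0 = (160.1 + 158.9)/EI = 318.9/EI
A unit hogging moment at Q produces rotation L₁/(3EI) + L₂/(3EI) = 3.867/EI.
Compatibility: M_Q·(L₁+L₂)/(3EI) = θ_0, giving M_Q = 82.48 kN·m (hogging).
Span PQ, ΣM about P with M_Q applied at Q: R_Q^{PQ}·6.6 = 196.6 + 82.48, so R_Q^{PQ} = 42.29 kN and R_P = 86.83 − 42.29 = 44.54 kN.
Span QR, ΣM about R: R_Q^{QR}·5 = 381.2 + 82.48, so R_Q^{QR} = 92.75 kN and R_R = 152.5 − 92.75 = 59.75 kN.
R_Q = 42.29 + 92.75 = 135 kN.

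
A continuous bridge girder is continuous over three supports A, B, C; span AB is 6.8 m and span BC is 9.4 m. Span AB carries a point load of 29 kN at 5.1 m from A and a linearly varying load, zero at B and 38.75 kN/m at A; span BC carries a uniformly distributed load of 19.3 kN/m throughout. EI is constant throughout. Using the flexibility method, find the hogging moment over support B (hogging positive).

M_B = 181.1 kN·m

Insert a hinge at B; M_B is the redundant, and each span becomes simply supported.
Discontinuity in slope at B on the released structure — sum the simple-span end rotations:
  span AB: point load 29 at a = 5.1: Pab(L + a)/(6LEI) = 73.33/EI
  span AB: triangular load, peak 38.75: 7w₀L³/(360EI) = 236.9/EI
  span BC: UDL 19.3: wL³/(24EI) = 667.9/EI
  relative rotation θ_0 = (310.2 + 667.9)/EI = 978.2/EI
A unit hogging moment at B produces rotation L₁/(3EI) + L₂/(3EI) = 5.4/EI.
Slope continuity at B: θ_0 = M_B·5.4/EI, so M_B = 978.2/5.4 = 181.1 kN·m (hogging).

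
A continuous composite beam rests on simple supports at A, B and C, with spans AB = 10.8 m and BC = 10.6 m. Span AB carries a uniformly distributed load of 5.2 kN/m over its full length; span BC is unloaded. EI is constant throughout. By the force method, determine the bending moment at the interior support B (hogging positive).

Take M_B as the redundant. Released structure: two simple spans AB and BC with a hinge at B.
End slopes at the hinge B, treating each span as simply supported:
  span AB: UDL 5.2: wL³/(24EI) = 272.9/EI
  relative rotation θ_0 = (272.9 + 0)/EI = 272.9/EI
A unit hogging moment at B produces rotation L₁/(3EI) + L₂/(3EI) = 7.133/EI.
Compatibility: M_B·(L₁+L₂)/(3EI) = θ_0, giving M_B = 38.26 kN·m (hogging).

M_B = 38.26 kN·m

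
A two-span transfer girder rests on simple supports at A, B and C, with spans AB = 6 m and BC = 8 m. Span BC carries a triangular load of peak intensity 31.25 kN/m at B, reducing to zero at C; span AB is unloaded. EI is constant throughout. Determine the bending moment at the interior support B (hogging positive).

Take M_B as the redundant. Released structure: two simple spans AB and BC with a hinge at B.
End slopes at the hinge B, treating each span as simply supported:
  span BC: triangular load, peak 31.25: w₀L³/(45EI) = 355.6/EI
  relative rotation θ_0 = (0 + 355.6)/EI = 355.6/EI
A unit hogging moment at B produces rotation L₁/(3EI) + L₂/(3EI) = 4.667/EI.
Slope continuity at B: θ_0 = M_B·4.667/EI, so M_B = 355.6/4.667 = 76.19 kN·m (hogging).

M_B = 76.19 kN·m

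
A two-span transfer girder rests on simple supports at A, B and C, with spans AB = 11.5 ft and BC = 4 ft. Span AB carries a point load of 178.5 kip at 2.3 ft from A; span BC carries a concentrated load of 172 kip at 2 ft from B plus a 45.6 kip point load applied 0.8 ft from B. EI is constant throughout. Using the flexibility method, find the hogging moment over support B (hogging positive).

M_B = 186.3 kip·ft

Release continuity at B by inserting a hinge; the redundant is the internal moment M_B. The primary structure is two simply-supported spans AB and BC.
Discontinuity in slope at B on the released structure — sum the simple-span end rotations:
  span AB: point load 178.5 at a = 2.3: Pab(L + a)/(6LEI) = 755.4/EI
  span BC: point load 172 at a = 2: Pab(L + b)/(6LEI) = 172/EI
  span BC: point load 45.6 at a = 0.8: Pab(L + b)/(6LEI) = 35.02/EI
  relative rotation θ_0 = (755.4 + 207)/EI = 962.4/EI
A unit hogging moment at B produces rotation L₁/(3EI) + L₂/(3EI) = 5.167/EI.
Compatibility: M_B·(L₁+L₂)/(3EI) = θ_0, giving M_B = 186.3 kip·ft (hogging).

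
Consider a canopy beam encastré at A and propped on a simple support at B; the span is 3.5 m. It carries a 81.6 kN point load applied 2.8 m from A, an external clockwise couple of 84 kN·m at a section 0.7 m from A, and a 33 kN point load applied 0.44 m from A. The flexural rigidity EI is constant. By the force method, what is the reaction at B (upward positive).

R_B = 71.16 kN

Choose R_B as the redundant. The primary structure is the cantilever fixed at A.
Primary-structure tip deflection at B by superposition:
  point load 81.6 at a = 2.8: Pa²(3L − a)/(6EI) = 821/EI
  clockwise couple 84 at a = 0.7: M₀a(2L − a)/(2EI) = 185.2/EI
  point load 33 at a = 0.44: Pa²(3L − a)/(6EI) = 10.71/EI
  δ_0 = 1017/EI
Flexibility coefficient — unit upward force at B: δ_{BB} = L³/(3EI) = 14.29/EI.
Compatibility at B: δ_0 − R_B·δ_{BB} = 0, so R_B = 1017/14.29 = 71.16 kN.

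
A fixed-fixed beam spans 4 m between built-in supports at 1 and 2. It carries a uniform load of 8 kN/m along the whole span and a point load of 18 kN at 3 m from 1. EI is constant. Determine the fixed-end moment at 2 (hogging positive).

M_2 = 20.79 kN·m

Release both end moments; the primary structure is a simply-supported span 12 with redundants M_1 and M_2.
Simple-span end rotations at 1 and 2 under the given loads:
  at 1: UDL 8: wL³/(24EI) = 21.33/EI
  at 2: UDL 8: wL³/(24EI) = 21.33/EI
  at 1: point load 18 at a = 3: Pab(L + b)/(6LEI) = 11.25/EI
  at 2: point load 18 at a = 3: Pab(L + a)/(6LEI) = 15.75/EI
  θ_10 = 32.58/EI,  θ_20 = 37.08/EI
Flexibility coefficients: a unit moment at one end gives L/(3EI) there and L/(6EI) at the far end, so f₁₁ = f₂₂ = 1.333/EI and f₁₂ = f₂₁ = 0.6667/EI.
Compatibility — zero rotation at each built-in end:
  1.333 M_1 + 0.6667 M_2 = 32.58
  0.6667 M_1 + 1.333 M_2 = 37.08
Solving the pair gives M_1 = 14.04 kN·m and M_2 = 20.79 kN·m (hogging).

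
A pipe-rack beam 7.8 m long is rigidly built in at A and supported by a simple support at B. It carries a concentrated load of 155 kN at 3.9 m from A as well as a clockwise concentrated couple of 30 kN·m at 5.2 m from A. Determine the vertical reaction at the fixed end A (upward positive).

Release the roller at B. Primary structure: cantilever fixed at A.
Free-end deflection of the primary structure under the applied loading (downward +):
  point load 155 at a = 3.9: Pa²(3L − a)/(6EI) = 7662/EI
  clockwise couple 30 at a = 5.2: M₀a(2L − a)/(2EI) = 811.2/EI
  δ_0 = 8473/EI
Tip deflection under a unit load at B: L³/(3EI) = 158.2/EI.
Compatibility at B: δ_0 − R_B·δ_{BB} = 0, so R_B = 8473/158.2 = 53.57 kN.
Vertical equilibrium: R_A = ΣP − R_B = 155 − 53.57 = 101.4 kN.

R_A = 101.4 kN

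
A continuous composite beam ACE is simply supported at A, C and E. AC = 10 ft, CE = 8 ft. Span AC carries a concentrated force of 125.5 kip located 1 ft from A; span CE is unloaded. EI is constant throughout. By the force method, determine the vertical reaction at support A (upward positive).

Take M_C as the redundant. Released structure: two simple spans AC and CE with a hinge at C.
Rotations at C on the released spans (each span's end-slope, ×1/EI):
  span AC: point load 125.5 at a = 1: Pab(L + a)/(6LEI) = 207.1/EI
  relative rotation θ_0 = (207.1 + 0)/EI = 207.1/EI
A unit hogging moment at C produces rotation L₁/(3EI) + L₂/(3EI) = 6/EI.
Compatibility: M_C·(L₁+L₂)/(3EI) = θ_0, giving M_C = 34.51 kip·ft (hogging).
Span AC, ΣM about A with M_C applied at C: R_C^{AC}·10 = 125.5 + 34.51, so R_C^{AC} = 16 kip and R_A = 125.5 − 16 = 109.5 kip.

R_A = 109.5 kip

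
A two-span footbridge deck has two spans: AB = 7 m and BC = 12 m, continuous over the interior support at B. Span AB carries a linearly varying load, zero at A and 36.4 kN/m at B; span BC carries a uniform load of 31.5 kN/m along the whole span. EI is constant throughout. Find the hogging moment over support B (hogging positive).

M_B = 401.9 kN·m

Take M_B as the redundant. Released structure: two simple spans AB and BC with a hinge at B.
End slopes at the hinge B, treating each span as simply supported:
  span AB: triangular load, peak 36.4: w₀L³/(45EI) = 277.4/EI
  span BC: UDL 31.5: wL³/(24EI) = 2268/EI
  relative rotation θ_0 = (277.4 + 2268)/EI = 2545/EI
A unit hogging moment at B produces rotation L₁/(3EI) + L₂/(3EI) = 6.333/EI.
Compatibility: M_B·(L₁+L₂)/(3EI) = θ_0, giving M_B = 401.9 kN·m (hogging).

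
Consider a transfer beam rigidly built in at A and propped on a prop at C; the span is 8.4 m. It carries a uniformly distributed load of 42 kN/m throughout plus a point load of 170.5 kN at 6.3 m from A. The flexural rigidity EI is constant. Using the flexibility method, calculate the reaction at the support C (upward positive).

R_C = 240.2 kN

Choose R_C as the redundant. The primary structure is the cantilever fixed at A.
Primary-structure tip deflection at C by superposition:
  UDL 42: wL⁴/(8EI) = 26138/EI
  point load 170.5 at a = 6.3: Pa²(3L − a)/(6EI) = 21317/EI
  δ_0 = 47455/EI
Flexibility coefficient — unit upward force at C: δ_{CC} = L³/(3EI) = 197.6/EI.
The prop prevents deflection at C: R_C = δ_0/δ_{CC} = 47455/197.6 = 240.2 kN.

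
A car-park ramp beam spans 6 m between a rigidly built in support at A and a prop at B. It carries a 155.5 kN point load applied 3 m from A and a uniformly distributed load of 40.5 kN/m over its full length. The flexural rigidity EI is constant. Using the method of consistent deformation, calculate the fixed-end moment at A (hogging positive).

M_A = 357.2 kN·m

Take the reaction at B as the redundant and release it; the primary structure is a cantilever fixed at A.
Primary-structure tip deflection at B by superposition:
  point load 155.5 at a = 3: Pa²(3L − a)/(6EI) = 3499/EI
  UDL 40.5: wL⁴/(8EI) = 6561/EI
  δ_0 = 10060/EI
Tip deflection under a unit load at B: L³/(3EI) = 72/EI.
The prop prevents deflection at B: R_B = δ_0/δ_{BB} = 10060/72 = 139.7 kN.
Moment equilibrium about A: M_A = Σ(load moments about A) − R_B·L = 1196 − 139.7×6 = 357.2 kN·m.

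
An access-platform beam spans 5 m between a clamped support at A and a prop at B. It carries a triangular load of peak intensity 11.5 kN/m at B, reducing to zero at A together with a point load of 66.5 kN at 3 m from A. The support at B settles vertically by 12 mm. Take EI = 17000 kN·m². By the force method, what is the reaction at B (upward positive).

R_B = 39.64 kN

Take the reaction at B as the redundant and release it; the primary structure is a cantilever fixed at A.
Downward deflection at the released point B due to the loads:
  triangular load, peak 11.5 at the free end: 11w₀L⁴/(120EI) = 658.9/EI
  point load 66.5 at a = 3: Pa²(3L − a)/(6EI) = 1197/EI
  δ_0 = 1856/EI
Flexibility coefficient — unit upward force at B: δ_{BB} = L³/(3EI) = 41.67/EI.
With EI = 17000 kN·m²: δ_0 = 0.10917 m and δ_{BB} = 0.002451 m/kN.
Compatibility — the beam at B must follow the support down by 0.012 m: δ_0 − R_B·δ_{BB} = 0.012, so R_B = (0.10917 − 0.012)/0.002451 = 39.64 kN.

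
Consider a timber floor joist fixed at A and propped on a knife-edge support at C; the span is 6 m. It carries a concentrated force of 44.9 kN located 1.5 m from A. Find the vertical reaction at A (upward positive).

R_A = 41.04 kN

Take the reaction at C as the redundant and release it; the primary structure is a cantilever fixed at A.
Primary-structure tip deflection at C by superposition:
  point load 44.9 at a = 1.5: Pa²(3L − a)/(6EI) = 277.8/EI
Tip deflection under a unit load at C: L³/(3EI) = 72/EI.
The prop prevents deflection at C: R_C = δ_0/δ_{CC} = 277.8/72 = 3.859 kN.
Vertical equilibrium: R_A = ΣP − R_C = 44.9 − 3.859 = 41.04 kN.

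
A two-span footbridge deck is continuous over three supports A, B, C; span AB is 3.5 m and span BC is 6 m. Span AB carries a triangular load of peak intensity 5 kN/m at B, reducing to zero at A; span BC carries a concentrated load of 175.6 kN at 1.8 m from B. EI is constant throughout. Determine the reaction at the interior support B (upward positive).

Insert a hinge at B; M_B is the redundant, and each span becomes simply supported.
Discontinuity in slope at B on the released structure — sum the simple-span end rotations:
  span AB: triangular load, peak 5: w₀L³/(45EI) = 4.764/EI
  span BC: point load 175.6 at a = 1.8: Pab(L + b)/(6LEI) = 376.1/EI
  relative rotation θ_0 = (4.764 + 376.1)/EI = 380.9/EI
A unit hogging moment at B produces rotation L₁/(3EI) + L₂/(3EI) = 3.167/EI.
Compatibility: M_B·(L₁+L₂)/(3EI) = θ_0, giving M_B = 120.3 kN·m (hogging).
Span AB, ΣM about A with M_B applied at B: R_B^{AB}·3.5 = 20.42 + 120.3, so R_B^{AB} = 40.2 kN and R_A = 8.75 − 40.2 = -31.45 kN.
Span BC, ΣM about C: R_B^{BC}·6 = 737.5 + 120.3, so R_B^{BC} = 143 kN and R_C = 175.6 − 143 = 32.63 kN.
R_B = 40.2 + 143 = 183.2 kN.

R_B = 183.2 kN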